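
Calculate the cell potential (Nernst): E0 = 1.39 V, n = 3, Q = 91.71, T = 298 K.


E = E0 - (RT/nF) * ln(Q)
E = 1.39 - (8.314 * 298 / (3 * 96485)) * ln(91.71)
E = 1.3513 V

1.3513 V


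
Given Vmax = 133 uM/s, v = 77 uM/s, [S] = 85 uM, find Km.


Km = [S] * (Vmax - v) / v
Km = 85 * (133 - 77) / 77
Km = 61.8182 uM

61.8182 uM


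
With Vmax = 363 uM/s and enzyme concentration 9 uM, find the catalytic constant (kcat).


kcat = Vmax / [E]t
kcat = 363 / 9
kcat = 40.3333 s^-1

40.3333 s^-1


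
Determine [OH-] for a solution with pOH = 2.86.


[OH-] = 10^(-pOH)
[OH-] = 10^(-2.86)
[OH-] = 0.0014 M

0.0014 M


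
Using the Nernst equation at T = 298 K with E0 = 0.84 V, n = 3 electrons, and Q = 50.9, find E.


E = E0 - (RT/nF) * ln(Q)
E = 0.84 - (8.314 * 298 / (3 * 96485)) * ln(50.9)
E = 0.8064 V

0.8064 V


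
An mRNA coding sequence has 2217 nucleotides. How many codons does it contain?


codons = nucleotides / 3
codons = 2217 / 3 = 739

739


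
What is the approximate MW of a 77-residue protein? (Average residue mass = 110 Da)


MW = n_residues * 110 Da
MW = 77 * 110
MW = 8470 Da

8470 Da


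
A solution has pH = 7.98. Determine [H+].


[H+] = 10^(-pH)
[H+] = 10^(-7.98)
[H+] = 1.047e-08 M

1.047e-08 M


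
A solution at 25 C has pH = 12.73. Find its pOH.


pOH = 14 - pH
pOH = 14 - 12.73
pOH = 1.27

1.27


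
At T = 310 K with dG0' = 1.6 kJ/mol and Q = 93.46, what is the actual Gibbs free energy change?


dG = dG0' + RT * ln(Q) / 1000
dG = 1.6 + 8.314 * 310 * ln(93.46) / 1000
dG = 13.2948 kJ/mol

13.2948 kJ/mol


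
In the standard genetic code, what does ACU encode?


Standard genetic code lookup.
Codon ACU -> Thr

Thr


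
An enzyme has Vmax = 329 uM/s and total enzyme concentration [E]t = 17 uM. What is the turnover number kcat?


kcat = Vmax / [E]t
kcat = 329 / 17
kcat = 19.3529 s^-1

19.3529 s^-1


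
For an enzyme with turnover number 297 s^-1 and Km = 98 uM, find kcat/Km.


Catalytic efficiency = kcat / Km
= 297 / 98
= 3.0306 uM^-1*s^-1

3.0306 uM^-1*s^-1


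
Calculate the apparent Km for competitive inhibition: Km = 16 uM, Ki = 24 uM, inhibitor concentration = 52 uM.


Km_app = Km * (1 + [I]/Ki)
Km_app = 16 * (1 + 52/24)
Km_app = 50.6667 uM

50.6667 uM


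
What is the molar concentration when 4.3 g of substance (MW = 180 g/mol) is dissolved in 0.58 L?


C = (mass / MW) / volume
C = (4.3 / 180) / 0.58
C = 0.0412 M

0.0412 M


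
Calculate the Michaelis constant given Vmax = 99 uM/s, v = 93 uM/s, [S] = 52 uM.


Km = [S] * (Vmax - v) / v
Km = 52 * (99 - 93) / 93
Km = 3.3548 uM

3.3548 uM


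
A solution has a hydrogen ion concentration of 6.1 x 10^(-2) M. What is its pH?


pH = -log10([H+])
pH = -log10(6.1 x 10^(-2))
pH = 1.2147

1.2147


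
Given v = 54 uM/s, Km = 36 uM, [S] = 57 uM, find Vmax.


Vmax = v * (Km + [S]) / [S]
Vmax = 54 * (36 + 57) / 57
Vmax = 88.1053 uM/s

88.1053 uM/s


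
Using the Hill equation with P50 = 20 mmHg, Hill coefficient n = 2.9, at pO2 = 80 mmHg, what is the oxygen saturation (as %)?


Y = pO2^n / (P50^n + pO2^n)
Y = 80^2.9 / (20^2.9 + 80^2.9)
Y = 98.24%

98.24%


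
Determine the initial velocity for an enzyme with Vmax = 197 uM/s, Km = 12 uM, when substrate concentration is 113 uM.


v = Vmax * [S] / (Km + [S])
v = 197 * 113 / (12 + 113)
v = 178.088 uM/s

178.088 uM/s


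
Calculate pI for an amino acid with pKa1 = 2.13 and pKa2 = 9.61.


pI = (pKa1 + pKa2) / 2
pI = (2.13 + 9.61) / 2
pI = 5.87

5.87


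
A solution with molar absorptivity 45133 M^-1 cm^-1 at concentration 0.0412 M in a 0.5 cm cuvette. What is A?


A = epsilon * c * l
A = 45133 * 0.0412 * 0.5
A = 929.7398

929.7398


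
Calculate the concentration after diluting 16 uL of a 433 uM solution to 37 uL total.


C2 = C1 * V1 / V2
C2 = 433 * 16 / 37
C2 = 187.2432 uM

187.2432 uM


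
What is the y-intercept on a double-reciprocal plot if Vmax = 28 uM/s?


y-intercept = 1/Vmax
= 1/28
= 0.0357 s/uM

0.0357 s/uM


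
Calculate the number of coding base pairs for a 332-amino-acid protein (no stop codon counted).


Each amino acid = 1 codon = 3 bp
bp = 332 * 3 = 996 bp

996 bp


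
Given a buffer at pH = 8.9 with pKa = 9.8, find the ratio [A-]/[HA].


[A-]/[HA] = 10^(pH - pKa)
= 10^(8.9 - 9.8)
= 0.1259

0.1259


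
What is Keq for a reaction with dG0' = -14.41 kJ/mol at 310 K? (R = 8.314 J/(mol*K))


Keq = exp(-dG0 * 1000 / (R * T))
Keq = exp(-(-14.41) * 1000 / (8.314 * 310))
Keq = 268.0131

268.0131


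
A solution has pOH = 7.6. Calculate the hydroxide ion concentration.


[OH-] = 10^(-pOH)
[OH-] = 10^(-7.6)
[OH-] = 2.512e-08 M

2.512e-08 M


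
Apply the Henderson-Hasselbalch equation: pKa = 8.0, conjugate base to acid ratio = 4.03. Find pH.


pH = pKa + log10([A-]/[HA])
pH = 8.0 + log10(4.03)
pH = 8.6053

8.6053


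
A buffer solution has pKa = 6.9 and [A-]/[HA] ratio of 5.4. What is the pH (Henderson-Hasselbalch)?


pH = pKa + log10([A-]/[HA])
pH = 6.9 + log10(5.4)
pH = 7.6324

7.6324


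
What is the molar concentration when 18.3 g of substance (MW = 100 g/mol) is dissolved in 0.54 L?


C = (mass / MW) / volume
C = (18.3 / 100) / 0.54
C = 0.3389 M

0.3389 M


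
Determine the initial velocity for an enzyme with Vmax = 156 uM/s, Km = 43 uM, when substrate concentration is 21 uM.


v = Vmax * [S] / (Km + [S])
v = 156 * 21 / (43 + 21)
v = 51.1875 uM/s

51.1875 uM/s


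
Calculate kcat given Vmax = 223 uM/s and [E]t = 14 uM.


kcat = Vmax / [E]t
kcat = 223 / 14
kcat = 15.9286 s^-1

15.9286 s^-1


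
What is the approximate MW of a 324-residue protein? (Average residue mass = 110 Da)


MW = n_residues * 110 Da
MW = 324 * 110
MW = 35640 Da

35640 Da


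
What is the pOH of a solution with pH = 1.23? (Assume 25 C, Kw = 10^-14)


pOH = 14 - pH
pOH = 14 - 1.23
pOH = 12.77

12.77


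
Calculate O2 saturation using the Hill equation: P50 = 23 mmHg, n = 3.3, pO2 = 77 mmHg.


Y = pO2^n / (P50^n + pO2^n)
Y = 77^3.3 / (23^3.3 + 77^3.3)
Y = 98.18%

98.18%


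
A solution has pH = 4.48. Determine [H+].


[H+] = 10^(-pH)
[H+] = 10^(-4.48)
[H+] = 3.311e-05 M

3.311e-05 M


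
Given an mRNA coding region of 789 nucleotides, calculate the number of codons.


codons = nucleotides / 3
codons = 789 / 3 = 263

263


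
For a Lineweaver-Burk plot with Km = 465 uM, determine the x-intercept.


x-intercept = -1/Km
= -1/465
= -0.0022 1/uM

-0.0022 1/uM


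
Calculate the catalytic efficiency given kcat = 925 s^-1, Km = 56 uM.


Catalytic efficiency = kcat / Km
= 925 / 56
= 16.5179 uM^-1*s^-1

16.5179 uM^-1*s^-1


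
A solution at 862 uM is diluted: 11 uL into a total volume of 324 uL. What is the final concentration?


C2 = C1 * V1 / V2
C2 = 862 * 11 / 324
C2 = 29.2654 uM

29.2654 uM


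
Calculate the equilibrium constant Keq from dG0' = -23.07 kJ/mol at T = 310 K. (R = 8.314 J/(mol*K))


Keq = exp(-dG0 * 1000 / (R * T))
Keq = exp(-(-23.07) * 1000 / (8.314 * 310))
Keq = 7716.2912

7716.2912


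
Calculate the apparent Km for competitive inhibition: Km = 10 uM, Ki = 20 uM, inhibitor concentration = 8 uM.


Km_app = Km * (1 + [I]/Ki)
Km_app = 10 * (1 + 8/20)
Km_app = 14.0 uM

14.0 uM


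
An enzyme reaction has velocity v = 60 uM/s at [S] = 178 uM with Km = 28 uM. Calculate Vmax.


Vmax = v * (Km + [S]) / [S]
Vmax = 60 * (28 + 178) / 178
Vmax = 69.4382 uM/s

69.4382 uM/s


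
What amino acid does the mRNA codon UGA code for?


Standard genetic code lookup.
Codon UGA -> Stop

Stop


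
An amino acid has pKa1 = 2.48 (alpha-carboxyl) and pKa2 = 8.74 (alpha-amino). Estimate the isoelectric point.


pI = (pKa1 + pKa2) / 2
pI = (2.48 + 8.74) / 2
pI = 5.61

5.61


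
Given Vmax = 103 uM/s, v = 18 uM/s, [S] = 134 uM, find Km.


Km = [S] * (Vmax - v) / v
Km = 134 * (103 - 18) / 18
Km = 632.7778 uM

632.7778 uM


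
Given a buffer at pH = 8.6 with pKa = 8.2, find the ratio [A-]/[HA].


[A-]/[HA] = 10^(pH - pKa)
= 10^(8.6 - 8.2)
= 2.5119

2.5119


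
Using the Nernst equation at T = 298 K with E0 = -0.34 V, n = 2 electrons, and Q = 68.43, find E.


E = E0 - (RT/nF) * ln(Q)
E = -0.34 - (8.314 * 298 / (2 * 96485)) * ln(68.43)
E = -0.3943 V

-0.3943 V


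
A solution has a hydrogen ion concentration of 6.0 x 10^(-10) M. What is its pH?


pH = -log10([H+])
pH = -log10(6.0 x 10^(-10))
pH = 9.2218

9.2218


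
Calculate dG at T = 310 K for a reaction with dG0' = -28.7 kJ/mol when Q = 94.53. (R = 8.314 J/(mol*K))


dG = dG0' + RT * ln(Q) / 1000
dG = -28.7 + 8.314 * 310 * ln(94.53) / 1000
dG = -16.9759 kJ/mol

-16.9759 kJ/mol


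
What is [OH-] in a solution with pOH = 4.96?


[OH-] = 10^(-pOH)
[OH-] = 10^(-4.96)
[OH-] = 1.096e-05 M

1.096e-05 M


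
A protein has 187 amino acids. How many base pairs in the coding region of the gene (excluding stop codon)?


Each amino acid = 1 codon = 3 bp
bp = 187 * 3 = 561 bp

561 bp


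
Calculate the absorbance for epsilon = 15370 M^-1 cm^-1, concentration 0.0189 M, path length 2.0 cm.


A = epsilon * c * l
A = 15370 * 0.0189 * 2.0
A = 580.986

580.986


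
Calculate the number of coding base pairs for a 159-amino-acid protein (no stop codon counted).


Each amino acid = 1 codon = 3 bp
bp = 159 * 3 = 477 bp

477 bp


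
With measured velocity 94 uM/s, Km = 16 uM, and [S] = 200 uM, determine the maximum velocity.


Vmax = v * (Km + [S]) / [S]
Vmax = 94 * (16 + 200) / 200
Vmax = 101.52 uM/s

101.52 uM/s


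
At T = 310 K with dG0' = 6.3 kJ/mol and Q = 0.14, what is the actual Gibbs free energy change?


dG = dG0' + RT * ln(Q) / 1000
dG = 6.3 + 8.314 * 310 * ln(0.14) / 1000
dG = 1.2327 kJ/mol

1.2327 kJ/mol


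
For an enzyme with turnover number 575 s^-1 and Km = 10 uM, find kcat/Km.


Catalytic efficiency = kcat / Km
= 575 / 10
= 57.5 uM^-1*s^-1

57.5 uM^-1*s^-1


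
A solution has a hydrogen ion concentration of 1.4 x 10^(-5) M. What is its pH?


pH = -log10([H+])
pH = -log10(1.4 x 10^(-5))
pH = 4.8539

4.8539


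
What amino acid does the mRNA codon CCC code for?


Standard genetic code lookup.
Codon CCC -> Pro

Pro


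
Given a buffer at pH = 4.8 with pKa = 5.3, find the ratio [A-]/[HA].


[A-]/[HA] = 10^(pH - pKa)
= 10^(4.8 - 5.3)
= 0.3162

0.3162


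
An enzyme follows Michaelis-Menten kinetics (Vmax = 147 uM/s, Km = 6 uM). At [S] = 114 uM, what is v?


v = Vmax * [S] / (Km + [S])
v = 147 * 114 / (6 + 114)
v = 139.65 uM/s

139.65 uM/s


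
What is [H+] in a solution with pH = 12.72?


[H+] = 10^(-pH)
[H+] = 10^(-12.72)
[H+] = 1.905e-13 M

1.905e-13 M


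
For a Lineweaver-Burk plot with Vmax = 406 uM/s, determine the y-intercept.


y-intercept = 1/Vmax
= 1/406
= 0.0025 s/uM

0.0025 s/uM


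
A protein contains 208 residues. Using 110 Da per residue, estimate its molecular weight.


MW = n_residues * 110 Da
MW = 208 * 110
MW = 22880 Da

22880 Da


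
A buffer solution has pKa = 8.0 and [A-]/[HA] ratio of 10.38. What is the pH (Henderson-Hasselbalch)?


pH = pKa + log10([A-]/[HA])
pH = 8.0 + log10(10.38)
pH = 9.0162

9.0162


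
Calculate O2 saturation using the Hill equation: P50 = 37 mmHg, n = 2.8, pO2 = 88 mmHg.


Y = pO2^n / (P50^n + pO2^n)
Y = 88^2.8 / (37^2.8 + 88^2.8)
Y = 91.88%

91.88%


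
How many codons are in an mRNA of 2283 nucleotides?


codons = nucleotides / 3
codons = 2283 / 3 = 761

761


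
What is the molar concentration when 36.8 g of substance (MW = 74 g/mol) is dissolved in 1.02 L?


C = (mass / MW) / volume
C = (36.8 / 74) / 1.02
C = 0.4875 M

0.4875 M


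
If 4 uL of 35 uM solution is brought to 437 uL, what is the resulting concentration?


C2 = C1 * V1 / V2
C2 = 35 * 4 / 437
C2 = 0.3204 uM

0.3204 uM


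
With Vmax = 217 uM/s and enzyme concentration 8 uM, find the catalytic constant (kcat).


kcat = Vmax / [E]t
kcat = 217 / 8
kcat = 27.125 s^-1

27.125 s^-1


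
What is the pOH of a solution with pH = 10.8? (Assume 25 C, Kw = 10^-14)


pOH = 14 - pH
pOH = 14 - 10.8
pOH = 3.2

3.2


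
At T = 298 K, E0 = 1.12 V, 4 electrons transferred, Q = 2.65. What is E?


E = E0 - (RT/nF) * ln(Q)
E = 1.12 - (8.314 * 298 / (4 * 96485)) * ln(2.65)
E = 1.1137 V

1.1137 V


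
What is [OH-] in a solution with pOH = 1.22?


[OH-] = 10^(-pOH)
[OH-] = 10^(-1.22)
[OH-] = 0.0603 M

0.0603 M


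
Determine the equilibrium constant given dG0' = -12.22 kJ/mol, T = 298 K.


Keq = exp(-dG0 * 1000 / (R * T))
Keq = exp(-(-12.22) * 1000 / (8.314 * 298))
Keq = 138.691

138.691


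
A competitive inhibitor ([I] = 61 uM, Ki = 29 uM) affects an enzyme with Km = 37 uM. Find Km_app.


Km_app = Km * (1 + [I]/Ki)
Km_app = 37 * (1 + 61/29)
Km_app = 114.8276 uM

114.8276 uM


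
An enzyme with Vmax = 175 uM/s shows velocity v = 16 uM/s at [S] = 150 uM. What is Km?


Km = [S] * (Vmax - v) / v
Km = 150 * (175 - 16) / 16
Km = 1490.625 uM

1490.625 uM


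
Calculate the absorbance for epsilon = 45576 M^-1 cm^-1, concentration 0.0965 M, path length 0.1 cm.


A = epsilon * c * l
A = 45576 * 0.0965 * 0.1
A = 439.8084

439.8084


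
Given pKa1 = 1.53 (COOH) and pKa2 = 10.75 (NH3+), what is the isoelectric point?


pI = (pKa1 + pKa2) / 2
pI = (1.53 + 10.75) / 2
pI = 6.14

6.14


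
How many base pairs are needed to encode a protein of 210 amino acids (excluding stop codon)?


Each amino acid = 1 codon = 3 bp
bp = 210 * 3 = 630 bp

630 bp


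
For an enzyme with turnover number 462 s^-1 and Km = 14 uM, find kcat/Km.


Catalytic efficiency = kcat / Km
= 462 / 14
= 33.0 uM^-1*s^-1

33.0 uM^-1*s^-1


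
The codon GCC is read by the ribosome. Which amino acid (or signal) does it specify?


Standard genetic code lookup.
Codon GCC -> Ala

Ala


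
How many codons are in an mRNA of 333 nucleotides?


codons = nucleotides / 3
codons = 333 / 3 = 111

111


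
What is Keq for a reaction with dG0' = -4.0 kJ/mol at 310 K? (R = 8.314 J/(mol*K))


Keq = exp(-dG0 * 1000 / (R * T))
Keq = exp(-(-4.0) * 1000 / (8.314 * 310))
Keq = 4.7208

4.7208


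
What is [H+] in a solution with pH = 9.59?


[H+] = 10^(-pH)
[H+] = 10^(-9.59)
[H+] = 2.570e-10 M

2.570e-10 M


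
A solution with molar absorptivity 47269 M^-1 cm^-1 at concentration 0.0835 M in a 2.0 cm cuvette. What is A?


A = epsilon * c * l
A = 47269 * 0.0835 * 2.0
A = 7893.923

7893.923


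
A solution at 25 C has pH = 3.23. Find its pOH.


pOH = 14 - pH
pOH = 14 - 3.23
pOH = 10.77

10.77


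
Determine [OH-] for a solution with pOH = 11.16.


[OH-] = 10^(-pOH)
[OH-] = 10^(-11.16)
[OH-] = 6.918e-12 M

6.918e-12 M


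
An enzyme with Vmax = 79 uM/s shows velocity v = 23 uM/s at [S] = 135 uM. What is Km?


Km = [S] * (Vmax - v) / v
Km = 135 * (79 - 23) / 23
Km = 328.6957 uM

328.6957 uM


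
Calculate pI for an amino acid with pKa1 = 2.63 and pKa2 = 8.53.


pI = (pKa1 + pKa2) / 2
pI = (2.63 + 8.53) / 2
pI = 5.58

5.58


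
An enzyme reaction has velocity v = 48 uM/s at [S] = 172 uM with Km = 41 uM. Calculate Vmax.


Vmax = v * (Km + [S]) / [S]
Vmax = 48 * (41 + 172) / 172
Vmax = 59.4419 uM/s

59.4419 uM/s


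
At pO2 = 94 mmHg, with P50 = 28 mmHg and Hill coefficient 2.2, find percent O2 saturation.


Y = pO2^n / (P50^n + pO2^n)
Y = 94^2.2 / (28^2.2 + 94^2.2)
Y = 93.49%

93.49%


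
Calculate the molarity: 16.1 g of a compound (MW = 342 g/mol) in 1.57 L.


C = (mass / MW) / volume
C = (16.1 / 342) / 1.57
C = 0.03 M

0.03 M


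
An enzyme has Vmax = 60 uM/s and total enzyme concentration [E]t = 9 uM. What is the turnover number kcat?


kcat = Vmax / [E]t
kcat = 60 / 9
kcat = 6.6667 s^-1

6.6667 s^-1


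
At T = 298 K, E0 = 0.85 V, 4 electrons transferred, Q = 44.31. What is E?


E = E0 - (RT/nF) * ln(Q)
E = 0.85 - (8.314 * 298 / (4 * 96485)) * ln(44.31)
E = 0.8257 V

0.8257 V


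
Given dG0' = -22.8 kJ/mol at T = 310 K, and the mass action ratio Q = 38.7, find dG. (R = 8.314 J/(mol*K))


dG = dG0' + RT * ln(Q) / 1000
dG = -22.8 + 8.314 * 310 * ln(38.7) / 1000
dG = -13.3777 kJ/mol

-13.3777 kJ/mol


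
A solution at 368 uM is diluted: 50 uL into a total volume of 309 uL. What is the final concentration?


C2 = C1 * V1 / V2
C2 = 368 * 50 / 309
C2 = 59.5469 uM

59.5469 uM


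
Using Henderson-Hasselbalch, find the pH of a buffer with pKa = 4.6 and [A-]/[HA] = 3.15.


pH = pKa + log10([A-]/[HA])
pH = 4.6 + log10(3.15)
pH = 5.0983

5.0983


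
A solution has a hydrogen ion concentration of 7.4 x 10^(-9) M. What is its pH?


pH = -log10([H+])
pH = -log10(7.4 x 10^(-9))
pH = 8.1308

8.1308


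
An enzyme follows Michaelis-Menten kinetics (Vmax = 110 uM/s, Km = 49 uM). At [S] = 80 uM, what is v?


v = Vmax * [S] / (Km + [S])
v = 110 * 80 / (49 + 80)
v = 68.2171 uM/s

68.2171 uM/s


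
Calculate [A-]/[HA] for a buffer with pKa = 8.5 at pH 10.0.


[A-]/[HA] = 10^(pH - pKa)
= 10^(10.0 - 8.5)
= 31.6228

31.6228


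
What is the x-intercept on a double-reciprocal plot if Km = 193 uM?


x-intercept = -1/Km
= -1/193
= -0.0052 1/uM

-0.0052 1/uM


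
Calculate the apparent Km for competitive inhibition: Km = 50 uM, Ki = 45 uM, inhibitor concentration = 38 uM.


Km_app = Km * (1 + [I]/Ki)
Km_app = 50 * (1 + 38/45)
Km_app = 92.2222 uM

92.2222 uM


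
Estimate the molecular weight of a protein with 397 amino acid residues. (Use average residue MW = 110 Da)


MW = n_residues * 110 Da
MW = 397 * 110
MW = 43670 Da

43670 Da


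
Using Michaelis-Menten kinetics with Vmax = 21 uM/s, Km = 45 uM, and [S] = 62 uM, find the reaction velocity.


v = Vmax * [S] / (Km + [S])
v = 21 * 62 / (45 + 62)
v = 12.1682 uM/s

12.1682 uM/s


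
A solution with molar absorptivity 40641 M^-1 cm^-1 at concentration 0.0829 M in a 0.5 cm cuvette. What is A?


A = epsilon * c * l
A = 40641 * 0.0829 * 0.5
A = 1684.5694

1684.5694


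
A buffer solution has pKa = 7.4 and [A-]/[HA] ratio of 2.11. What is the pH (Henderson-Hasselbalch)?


pH = pKa + log10([A-]/[HA])
pH = 7.4 + log10(2.11)
pH = 7.7243

7.7243


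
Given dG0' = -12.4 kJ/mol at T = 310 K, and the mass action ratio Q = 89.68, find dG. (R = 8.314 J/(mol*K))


dG = dG0' + RT * ln(Q) / 1000
dG = -12.4 + 8.314 * 310 * ln(89.68) / 1000
dG = -0.8116 kJ/mol

-0.8116 kJ/mol


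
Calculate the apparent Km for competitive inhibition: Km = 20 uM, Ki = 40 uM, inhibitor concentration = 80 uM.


Km_app = Km * (1 + [I]/Ki)
Km_app = 20 * (1 + 80/40)
Km_app = 60.0 uM

60.0 uM


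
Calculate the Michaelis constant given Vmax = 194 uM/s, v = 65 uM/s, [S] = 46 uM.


Km = [S] * (Vmax - v) / v
Km = 46 * (194 - 65) / 65
Km = 91.2923 uM

91.2923 uM


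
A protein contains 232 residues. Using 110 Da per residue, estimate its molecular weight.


MW = n_residues * 110 Da
MW = 232 * 110
MW = 25520 Da

25520 Da


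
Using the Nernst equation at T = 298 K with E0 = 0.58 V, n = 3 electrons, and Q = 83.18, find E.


E = E0 - (RT/nF) * ln(Q)
E = 0.58 - (8.314 * 298 / (3 * 96485)) * ln(83.18)
E = 0.5422 V

0.5422 V


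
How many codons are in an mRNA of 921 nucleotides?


codons = nucleotides / 3
codons = 921 / 3 = 307

307


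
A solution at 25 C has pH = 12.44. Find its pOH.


pOH = 14 - pH
pOH = 14 - 12.44
pOH = 1.56

1.56


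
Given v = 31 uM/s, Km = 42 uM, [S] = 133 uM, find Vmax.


Vmax = v * (Km + [S]) / [S]
Vmax = 31 * (42 + 133) / 133
Vmax = 40.7895 uM/s

40.7895 uM/s


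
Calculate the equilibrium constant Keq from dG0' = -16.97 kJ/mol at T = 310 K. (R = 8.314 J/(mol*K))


Keq = exp(-dG0 * 1000 / (R * T))
Keq = exp(-(-16.97) * 1000 / (8.314 * 310))
Keq = 723.65

723.65


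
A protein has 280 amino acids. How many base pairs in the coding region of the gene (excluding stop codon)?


Each amino acid = 1 codon = 3 bp
bp = 280 * 3 = 840 bp

840 bp


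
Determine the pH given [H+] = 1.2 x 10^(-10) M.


pH = -log10([H+])
pH = -log10(1.2 x 10^(-10))
pH = 9.9208

9.9208


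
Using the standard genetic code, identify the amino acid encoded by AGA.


Standard genetic code lookup.
Codon AGA -> Arg

Arg


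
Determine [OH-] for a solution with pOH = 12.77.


[OH-] = 10^(-pOH)
[OH-] = 10^(-12.77)
[OH-] = 1.698e-13 M

1.698e-13 M


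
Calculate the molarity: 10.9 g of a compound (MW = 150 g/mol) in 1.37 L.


C = (mass / MW) / volume
C = (10.9 / 150) / 1.37
C = 0.053 M

0.053 M


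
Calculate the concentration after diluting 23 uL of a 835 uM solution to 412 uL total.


C2 = C1 * V1 / V2
C2 = 835 * 23 / 412
C2 = 46.6141 uM

46.6141 uM


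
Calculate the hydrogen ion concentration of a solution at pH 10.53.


[H+] = 10^(-pH)
[H+] = 10^(-10.53)
[H+] = 2.951e-11 M

2.951e-11 M


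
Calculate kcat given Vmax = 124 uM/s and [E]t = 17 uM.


kcat = Vmax / [E]t
kcat = 124 / 17
kcat = 7.2941 s^-1

7.2941 s^-1


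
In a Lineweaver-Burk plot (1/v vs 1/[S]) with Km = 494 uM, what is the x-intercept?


x-intercept = -1/Km
= -1/494
= -0.002 1/uM

-0.002 1/uM


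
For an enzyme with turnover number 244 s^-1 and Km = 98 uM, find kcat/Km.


Catalytic efficiency = kcat / Km
= 244 / 98
= 2.4898 uM^-1*s^-1

2.4898 uM^-1*s^-1


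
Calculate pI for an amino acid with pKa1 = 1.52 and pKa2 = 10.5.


pI = (pKa1 + pKa2) / 2
pI = (1.52 + 10.5) / 2
pI = 6.01

6.01


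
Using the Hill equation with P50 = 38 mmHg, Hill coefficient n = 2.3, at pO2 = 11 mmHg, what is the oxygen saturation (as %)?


Y = pO2^n / (P50^n + pO2^n)
Y = 11^2.3 / (38^2.3 + 11^2.3)
Y = 5.46%

5.46%


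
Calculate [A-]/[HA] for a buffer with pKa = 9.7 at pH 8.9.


[A-]/[HA] = 10^(pH - pKa)
= 10^(8.9 - 9.7)
= 0.1585

0.1585


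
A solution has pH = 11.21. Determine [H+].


[H+] = 10^(-pH)
[H+] = 10^(-11.21)
[H+] = 6.166e-12 M

6.166e-12 M


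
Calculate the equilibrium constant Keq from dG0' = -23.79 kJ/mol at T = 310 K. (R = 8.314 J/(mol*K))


Keq = exp(-dG0 * 1000 / (R * T))
Keq = exp(-(-23.79) * 1000 / (8.314 * 310))
Keq = 10203.1002

10203.1002


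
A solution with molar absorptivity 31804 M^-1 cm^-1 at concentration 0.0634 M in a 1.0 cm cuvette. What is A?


A = epsilon * c * l
A = 31804 * 0.0634 * 1.0
A = 2016.3736

2016.3736


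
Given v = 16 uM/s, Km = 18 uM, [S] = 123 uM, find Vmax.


Vmax = v * (Km + [S]) / [S]
Vmax = 16 * (18 + 123) / 123
Vmax = 18.3415 uM/s

18.3415 uM/s


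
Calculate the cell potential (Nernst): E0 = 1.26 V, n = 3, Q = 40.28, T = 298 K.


E = E0 - (RT/nF) * ln(Q)
E = 1.26 - (8.314 * 298 / (3 * 96485)) * ln(40.28)
E = 1.2284 V

1.2284 V


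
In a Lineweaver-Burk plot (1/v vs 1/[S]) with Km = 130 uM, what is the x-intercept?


x-intercept = -1/Km
= -1/130
= -0.0077 1/uM

-0.0077 1/uM


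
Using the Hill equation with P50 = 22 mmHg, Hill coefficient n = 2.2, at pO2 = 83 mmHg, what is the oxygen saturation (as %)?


Y = pO2^n / (P50^n + pO2^n)
Y = 83^2.2 / (22^2.2 + 83^2.2)
Y = 94.89%

94.89%


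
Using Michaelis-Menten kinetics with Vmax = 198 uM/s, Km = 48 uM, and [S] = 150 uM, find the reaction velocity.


v = Vmax * [S] / (Km + [S])
v = 198 * 150 / (48 + 150)
v = 150.0 uM/s

150.0 uM/s


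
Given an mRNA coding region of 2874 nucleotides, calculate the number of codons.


codons = nucleotides / 3
codons = 2874 / 3 = 958

958


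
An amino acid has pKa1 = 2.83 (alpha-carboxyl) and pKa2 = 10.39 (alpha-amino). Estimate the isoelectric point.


pI = (pKa1 + pKa2) / 2
pI = (2.83 + 10.39) / 2
pI = 6.61

6.61


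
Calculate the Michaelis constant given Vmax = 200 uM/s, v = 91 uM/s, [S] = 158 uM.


Km = [S] * (Vmax - v) / v
Km = 158 * (200 - 91) / 91
Km = 189.2527 uM

189.2527 uM


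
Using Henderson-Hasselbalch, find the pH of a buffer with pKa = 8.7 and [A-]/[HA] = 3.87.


pH = pKa + log10([A-]/[HA])
pH = 8.7 + log10(3.87)
pH = 9.2877

9.2877


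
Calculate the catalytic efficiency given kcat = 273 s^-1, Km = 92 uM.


Catalytic efficiency = kcat / Km
= 273 / 92
= 2.9674 uM^-1*s^-1

2.9674 uM^-1*s^-1


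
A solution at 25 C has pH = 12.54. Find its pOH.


pOH = 14 - pH
pOH = 14 - 12.54
pOH = 1.46

1.46


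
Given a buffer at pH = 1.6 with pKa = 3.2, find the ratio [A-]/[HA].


[A-]/[HA] = 10^(pH - pKa)
= 10^(1.6 - 3.2)
= 0.0251

0.0251


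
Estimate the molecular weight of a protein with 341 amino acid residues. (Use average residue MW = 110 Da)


MW = n_residues * 110 Da
MW = 341 * 110
MW = 37510 Da

37510 Da


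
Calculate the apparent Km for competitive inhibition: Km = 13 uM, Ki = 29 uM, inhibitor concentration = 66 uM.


Km_app = Km * (1 + [I]/Ki)
Km_app = 13 * (1 + 66/29)
Km_app = 42.5862 uM

42.5862 uM


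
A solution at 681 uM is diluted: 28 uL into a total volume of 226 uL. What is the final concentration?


C2 = C1 * V1 / V2
C2 = 681 * 28 / 226
C2 = 84.3717 uM

84.3717 uM


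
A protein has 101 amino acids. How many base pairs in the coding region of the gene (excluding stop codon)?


Each amino acid = 1 codon = 3 bp
bp = 101 * 3 = 303 bp

303 bp


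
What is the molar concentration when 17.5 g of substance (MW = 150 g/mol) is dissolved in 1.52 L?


C = (mass / MW) / volume
C = (17.5 / 150) / 1.52
C = 0.0768 M

0.0768 M


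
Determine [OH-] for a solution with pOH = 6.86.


[OH-] = 10^(-pOH)
[OH-] = 10^(-6.86)
[OH-] = 1.380e-07 M

1.380e-07 M


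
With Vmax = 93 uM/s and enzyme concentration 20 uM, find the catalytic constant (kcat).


kcat = Vmax / [E]t
kcat = 93 / 20
kcat = 4.65 s^-1

4.65 s^-1


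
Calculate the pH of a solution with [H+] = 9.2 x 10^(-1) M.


pH = -log10([H+])
pH = -log10(9.2 x 10^(-1))
pH = 0.0362

0.0362


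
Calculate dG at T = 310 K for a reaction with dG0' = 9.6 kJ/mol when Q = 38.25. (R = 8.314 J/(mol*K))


dG = dG0' + RT * ln(Q) / 1000
dG = 9.6 + 8.314 * 310 * ln(38.25) / 1000
dG = 18.9922 kJ/mol

18.9922 kJ/mol


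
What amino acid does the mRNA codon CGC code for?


Standard genetic code lookup.
Codon CGC -> Arg

Arg


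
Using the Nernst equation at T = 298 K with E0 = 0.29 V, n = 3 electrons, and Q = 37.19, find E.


E = E0 - (RT/nF) * ln(Q)
E = 0.29 - (8.314 * 298 / (3 * 96485)) * ln(37.19)
E = 0.259 V

0.259 V


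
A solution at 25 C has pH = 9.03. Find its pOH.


pOH = 14 - pH
pOH = 14 - 9.03
pOH = 4.97

4.97


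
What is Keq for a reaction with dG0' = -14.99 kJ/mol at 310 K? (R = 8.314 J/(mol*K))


Keq = exp(-dG0 * 1000 / (R * T))
Keq = exp(-(-14.99) * 1000 / (8.314 * 310))
Keq = 335.6517

335.6517


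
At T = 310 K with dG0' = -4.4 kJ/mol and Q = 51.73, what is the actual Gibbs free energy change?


dG = dG0' + RT * ln(Q) / 1000
dG = -4.4 + 8.314 * 310 * ln(51.73) / 1000
dG = 5.7703 kJ/mol

5.7703 kJ/mol


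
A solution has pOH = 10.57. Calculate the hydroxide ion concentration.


[OH-] = 10^(-pOH)
[OH-] = 10^(-10.57)
[OH-] = 2.692e-11 M

2.692e-11 M


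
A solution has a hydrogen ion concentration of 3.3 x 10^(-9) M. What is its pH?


pH = -log10([H+])
pH = -log10(3.3 x 10^(-9))
pH = 8.4815

8.4815


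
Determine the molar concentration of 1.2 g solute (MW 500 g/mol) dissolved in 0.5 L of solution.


C = (mass / MW) / volume
C = (1.2 / 500) / 0.5
C = 0.0048 M

0.0048 M


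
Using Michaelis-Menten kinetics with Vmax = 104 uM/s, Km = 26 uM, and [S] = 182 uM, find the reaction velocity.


v = Vmax * [S] / (Km + [S])
v = 104 * 182 / (26 + 182)
v = 91.0 uM/s

91.0 uM/s


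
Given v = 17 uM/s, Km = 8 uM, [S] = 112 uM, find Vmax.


Vmax = v * (Km + [S]) / [S]
Vmax = 17 * (8 + 112) / 112
Vmax = 18.2143 uM/s

18.2143 uM/s


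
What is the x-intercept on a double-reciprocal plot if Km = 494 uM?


x-intercept = -1/Km
= -1/494
= -0.002 1/uM

-0.002 1/uM


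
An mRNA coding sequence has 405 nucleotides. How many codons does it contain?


codons = nucleotides / 3
codons = 405 / 3 = 135

135


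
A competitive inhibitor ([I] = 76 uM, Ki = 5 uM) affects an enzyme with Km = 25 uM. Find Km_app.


Km_app = Km * (1 + [I]/Ki)
Km_app = 25 * (1 + 76/5)
Km_app = 405.0 uM

405.0 uM


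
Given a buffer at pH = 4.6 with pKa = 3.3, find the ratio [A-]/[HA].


[A-]/[HA] = 10^(pH - pKa)
= 10^(4.6 - 3.3)
= 19.9526

19.9526


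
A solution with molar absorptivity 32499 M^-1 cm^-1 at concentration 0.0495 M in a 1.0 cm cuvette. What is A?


A = epsilon * c * l
A = 32499 * 0.0495 * 1.0
A = 1608.7005

1608.7005


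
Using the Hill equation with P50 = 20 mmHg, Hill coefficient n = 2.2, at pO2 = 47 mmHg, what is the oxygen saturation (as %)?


Y = pO2^n / (P50^n + pO2^n)
Y = 47^2.2 / (20^2.2 + 47^2.2)
Y = 86.76%

86.76%


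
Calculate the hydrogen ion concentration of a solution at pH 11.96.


[H+] = 10^(-pH)
[H+] = 10^(-11.96)
[H+] = 1.096e-12 M

1.096e-12 M


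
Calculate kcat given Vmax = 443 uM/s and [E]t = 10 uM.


kcat = Vmax / [E]t
kcat = 443 / 10
kcat = 44.3 s^-1

44.3 s^-1


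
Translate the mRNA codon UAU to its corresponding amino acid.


Standard genetic code lookup.
Codon UAU -> Tyr

Tyr


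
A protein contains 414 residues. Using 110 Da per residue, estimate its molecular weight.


MW = n_residues * 110 Da
MW = 414 * 110
MW = 45540 Da

45540 Da


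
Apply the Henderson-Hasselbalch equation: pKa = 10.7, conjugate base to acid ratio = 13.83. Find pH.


pH = pKa + log10([A-]/[HA])
pH = 10.7 + log10(13.83)
pH = 11.8408

11.8408


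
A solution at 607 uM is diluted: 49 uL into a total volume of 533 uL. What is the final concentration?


C2 = C1 * V1 / V2
C2 = 607 * 49 / 533
C2 = 55.803 uM

55.803 uM


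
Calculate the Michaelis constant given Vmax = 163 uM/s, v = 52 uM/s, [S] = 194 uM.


Km = [S] * (Vmax - v) / v
Km = 194 * (163 - 52) / 52
Km = 414.1154 uM

414.1154 uM


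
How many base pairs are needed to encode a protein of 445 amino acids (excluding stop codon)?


Each amino acid = 1 codon = 3 bp
bp = 445 * 3 = 1335 bp

1335 bp


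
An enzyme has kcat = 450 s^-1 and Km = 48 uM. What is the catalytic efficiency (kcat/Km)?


Catalytic efficiency = kcat / Km
= 450 / 48
= 9.375 uM^-1*s^-1

9.375 uM^-1*s^-1


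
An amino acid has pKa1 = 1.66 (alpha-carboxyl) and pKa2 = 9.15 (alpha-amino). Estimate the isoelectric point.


pI = (pKa1 + pKa2) / 2
pI = (1.66 + 9.15) / 2
pI = 5.405

5.405


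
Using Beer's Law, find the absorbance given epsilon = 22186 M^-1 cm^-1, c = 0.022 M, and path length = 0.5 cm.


A = epsilon * c * l
A = 22186 * 0.022 * 0.5
A = 244.046

244.046


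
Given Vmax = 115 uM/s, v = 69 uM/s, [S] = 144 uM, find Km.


Km = [S] * (Vmax - v) / v
Km = 144 * (115 - 69) / 69
Km = 96.0 uM

96.0 uM


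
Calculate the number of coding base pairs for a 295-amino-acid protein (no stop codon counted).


Each amino acid = 1 codon = 3 bp
bp = 295 * 3 = 885 bp

885 bp


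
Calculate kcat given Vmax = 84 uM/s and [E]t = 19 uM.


kcat = Vmax / [E]t
kcat = 84 / 19
kcat = 4.4211 s^-1

4.4211 s^-1


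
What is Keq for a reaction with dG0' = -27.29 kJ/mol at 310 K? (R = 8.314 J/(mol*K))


Keq = exp(-dG0 * 1000 / (R * T))
Keq = exp(-(-27.29) * 1000 / (8.314 * 310))
Keq = 39673.3969

39673.3969


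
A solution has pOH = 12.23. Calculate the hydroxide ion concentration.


[OH-] = 10^(-pOH)
[OH-] = 10^(-12.23)
[OH-] = 5.888e-13 M

5.888e-13 M


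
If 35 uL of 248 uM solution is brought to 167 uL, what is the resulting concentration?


C2 = C1 * V1 / V2
C2 = 248 * 35 / 167
C2 = 51.976 uM

51.976 uM


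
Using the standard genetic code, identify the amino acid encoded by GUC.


Standard genetic code lookup.
Codon GUC -> Val

Val


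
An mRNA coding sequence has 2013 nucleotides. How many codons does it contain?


codons = nucleotides / 3
codons = 2013 / 3 = 671

671


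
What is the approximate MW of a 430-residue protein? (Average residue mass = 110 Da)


MW = n_residues * 110 Da
MW = 430 * 110
MW = 47300 Da

47300 Da


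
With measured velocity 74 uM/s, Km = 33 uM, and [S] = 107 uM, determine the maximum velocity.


Vmax = v * (Km + [S]) / [S]
Vmax = 74 * (33 + 107) / 107
Vmax = 96.8224 uM/s

96.8224 uM/s


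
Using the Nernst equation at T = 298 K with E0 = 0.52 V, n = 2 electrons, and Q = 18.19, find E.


E = E0 - (RT/nF) * ln(Q)
E = 0.52 - (8.314 * 298 / (2 * 96485)) * ln(18.19)
E = 0.4828 V

0.4828 V


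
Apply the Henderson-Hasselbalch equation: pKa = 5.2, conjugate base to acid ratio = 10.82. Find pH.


pH = pKa + log10([A-]/[HA])
pH = 5.2 + log10(10.82)
pH = 6.2342

6.2342


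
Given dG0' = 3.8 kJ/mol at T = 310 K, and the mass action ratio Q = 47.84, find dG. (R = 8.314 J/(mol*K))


dG = dG0' + RT * ln(Q) / 1000
dG = 3.8 + 8.314 * 310 * ln(47.84) / 1000
dG = 13.7688 kJ/mol

13.7688 kJ/mol


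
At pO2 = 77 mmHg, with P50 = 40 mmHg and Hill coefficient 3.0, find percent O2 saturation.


Y = pO2^n / (P50^n + pO2^n)
Y = 77^3.0 / (40^3.0 + 77^3.0)
Y = 87.7%

87.7%


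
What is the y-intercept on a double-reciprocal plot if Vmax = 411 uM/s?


y-intercept = 1/Vmax
= 1/411
= 0.0024 s/uM

0.0024 s/uM


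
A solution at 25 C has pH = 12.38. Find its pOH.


pOH = 14 - pH
pOH = 14 - 12.38
pOH = 1.62

1.62


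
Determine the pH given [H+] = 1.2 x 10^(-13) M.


pH = -log10([H+])
pH = -log10(1.2 x 10^(-13))
pH = 12.9208

12.9208


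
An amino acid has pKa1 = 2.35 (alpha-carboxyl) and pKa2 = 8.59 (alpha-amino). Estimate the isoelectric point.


pI = (pKa1 + pKa2) / 2
pI = (2.35 + 8.59) / 2
pI = 5.47

5.47


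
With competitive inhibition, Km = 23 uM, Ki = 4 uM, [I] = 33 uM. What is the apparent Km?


Km_app = Km * (1 + [I]/Ki)
Km_app = 23 * (1 + 33/4)
Km_app = 212.75 uM

212.75 uM


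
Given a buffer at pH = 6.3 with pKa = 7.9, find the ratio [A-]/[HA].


[A-]/[HA] = 10^(pH - pKa)
= 10^(6.3 - 7.9)
= 0.0251

0.0251


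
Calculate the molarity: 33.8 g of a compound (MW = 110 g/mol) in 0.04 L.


C = (mass / MW) / volume
C = (33.8 / 110) / 0.04
C = 7.6818 M

7.6818 M


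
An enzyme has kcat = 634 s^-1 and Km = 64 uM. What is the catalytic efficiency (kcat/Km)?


Catalytic efficiency = kcat / Km
= 634 / 64
= 9.9062 uM^-1*s^-1

9.9062 uM^-1*s^-1


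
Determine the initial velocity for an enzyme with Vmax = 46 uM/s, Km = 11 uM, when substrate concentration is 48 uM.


v = Vmax * [S] / (Km + [S])
v = 46 * 48 / (11 + 48)
v = 37.4237 uM/s

37.4237 uM/s


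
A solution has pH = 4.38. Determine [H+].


[H+] = 10^(-pH)
[H+] = 10^(-4.38)
[H+] = 4.169e-05 M

4.169e-05 M


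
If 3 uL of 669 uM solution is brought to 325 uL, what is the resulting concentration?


C2 = C1 * V1 / V2
C2 = 669 * 3 / 325
C2 = 6.1754 uM

6.1754 uM


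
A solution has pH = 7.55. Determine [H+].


[H+] = 10^(-pH)
[H+] = 10^(-7.55)
[H+] = 2.818e-08 M

2.818e-08 M


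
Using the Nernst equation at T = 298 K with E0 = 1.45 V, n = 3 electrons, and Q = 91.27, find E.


E = E0 - (RT/nF) * ln(Q)
E = 1.45 - (8.314 * 298 / (3 * 96485)) * ln(91.27)
E = 1.4114 V

1.4114 V


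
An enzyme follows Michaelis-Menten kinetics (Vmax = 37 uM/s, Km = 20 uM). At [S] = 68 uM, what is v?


v = Vmax * [S] / (Km + [S])
v = 37 * 68 / (20 + 68)
v = 28.5909 uM/s

28.5909 uM/s


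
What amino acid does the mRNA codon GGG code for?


Standard genetic code lookup.
Codon GGG -> Gly

Gly


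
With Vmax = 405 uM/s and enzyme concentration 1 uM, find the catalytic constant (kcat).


kcat = Vmax / [E]t
kcat = 405 / 1
kcat = 405.0 s^-1

405.0 s^-1


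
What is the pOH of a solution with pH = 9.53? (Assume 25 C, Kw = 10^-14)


pOH = 14 - pH
pOH = 14 - 9.53
pOH = 4.47

4.47


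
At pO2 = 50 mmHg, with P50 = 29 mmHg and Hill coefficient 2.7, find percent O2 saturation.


Y = pO2^n / (P50^n + pO2^n)
Y = 50^2.7 / (29^2.7 + 50^2.7)
Y = 81.32%

81.32%


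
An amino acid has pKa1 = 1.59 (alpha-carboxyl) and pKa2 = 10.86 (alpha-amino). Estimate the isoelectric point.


pI = (pKa1 + pKa2) / 2
pI = (1.59 + 10.86) / 2
pI = 6.225

6.225


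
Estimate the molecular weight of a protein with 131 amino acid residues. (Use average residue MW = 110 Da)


MW = n_residues * 110 Da
MW = 131 * 110
MW = 14410 Da

14410 Da


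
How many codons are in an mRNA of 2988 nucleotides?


codons = nucleotides / 3
codons = 2988 / 3 = 996

996


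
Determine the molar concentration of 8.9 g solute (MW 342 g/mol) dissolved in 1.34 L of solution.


C = (mass / MW) / volume
C = (8.9 / 342) / 1.34
C = 0.0194 M

0.0194 M


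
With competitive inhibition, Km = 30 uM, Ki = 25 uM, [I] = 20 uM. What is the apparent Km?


Km_app = Km * (1 + [I]/Ki)
Km_app = 30 * (1 + 20/25)
Km_app = 54.0 uM

54.0 uM


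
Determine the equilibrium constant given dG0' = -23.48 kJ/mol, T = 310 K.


Keq = exp(-dG0 * 1000 / (R * T))
Keq = exp(-(-23.48) * 1000 / (8.314 * 310))
Keq = 9046.8132

9046.8132


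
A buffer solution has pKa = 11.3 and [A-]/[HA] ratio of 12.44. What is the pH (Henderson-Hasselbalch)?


pH = pKa + log10([A-]/[HA])
pH = 11.3 + log10(12.44)
pH = 12.3948

12.3948


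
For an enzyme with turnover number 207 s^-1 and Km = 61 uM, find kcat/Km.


Catalytic efficiency = kcat / Km
= 207 / 61
= 3.3934 uM^-1*s^-1

3.3934 uM^-1*s^-1


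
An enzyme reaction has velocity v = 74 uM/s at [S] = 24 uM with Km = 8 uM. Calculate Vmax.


Vmax = v * (Km + [S]) / [S]
Vmax = 74 * (8 + 24) / 24
Vmax = 98.6667 uM/s

98.6667 uM/s


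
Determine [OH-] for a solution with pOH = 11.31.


[OH-] = 10^(-pOH)
[OH-] = 10^(-11.31)
[OH-] = 4.898e-12 M

4.898e-12 M


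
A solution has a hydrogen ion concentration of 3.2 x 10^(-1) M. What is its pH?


pH = -log10([H+])
pH = -log10(3.2 x 10^(-1))
pH = 0.4949

0.4949


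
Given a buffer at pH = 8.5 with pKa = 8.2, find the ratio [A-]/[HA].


[A-]/[HA] = 10^(pH - pKa)
= 10^(8.5 - 8.2)
= 1.9953

1.9953


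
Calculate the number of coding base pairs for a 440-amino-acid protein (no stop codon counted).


Each amino acid = 1 codon = 3 bp
bp = 440 * 3 = 1320 bp

1320 bp


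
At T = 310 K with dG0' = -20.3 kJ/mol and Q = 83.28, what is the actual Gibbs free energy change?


dG = dG0' + RT * ln(Q) / 1000
dG = -20.3 + 8.314 * 310 * ln(83.28) / 1000
dG = -8.9025 kJ/mol

-8.9025 kJ/mol


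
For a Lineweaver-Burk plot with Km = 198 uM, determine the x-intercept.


x-intercept = -1/Km
= -1/198
= -0.0051 1/uM

-0.0051 1/uM


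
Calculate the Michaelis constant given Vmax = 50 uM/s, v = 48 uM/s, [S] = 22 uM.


Km = [S] * (Vmax - v) / v
Km = 22 * (50 - 48) / 48
Km = 0.9167 uM

0.9167 uM


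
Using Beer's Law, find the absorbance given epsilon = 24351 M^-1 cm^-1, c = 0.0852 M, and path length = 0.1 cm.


A = epsilon * c * l
A = 24351 * 0.0852 * 0.1
A = 207.4705

207.4705


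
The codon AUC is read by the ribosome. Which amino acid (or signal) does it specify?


Standard genetic code lookup.
Codon AUC -> Ile

Ile


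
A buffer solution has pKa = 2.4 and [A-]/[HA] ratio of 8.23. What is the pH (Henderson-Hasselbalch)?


pH = pKa + log10([A-]/[HA])
pH = 2.4 + log10(8.23)
pH = 3.3154

3.3154


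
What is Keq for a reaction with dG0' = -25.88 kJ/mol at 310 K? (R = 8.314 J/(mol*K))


Keq = exp(-dG0 * 1000 / (R * T))
Keq = exp(-(-25.88) * 1000 / (8.314 * 310))
Keq = 22956.5935

22956.5935


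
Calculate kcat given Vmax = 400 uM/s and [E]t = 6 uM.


kcat = Vmax / [E]t
kcat = 400 / 6
kcat = 66.6667 s^-1

66.6667 s^-1


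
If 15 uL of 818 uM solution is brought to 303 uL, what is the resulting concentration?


C2 = C1 * V1 / V2
C2 = 818 * 15 / 303
C2 = 40.495 uM

40.495 uM
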